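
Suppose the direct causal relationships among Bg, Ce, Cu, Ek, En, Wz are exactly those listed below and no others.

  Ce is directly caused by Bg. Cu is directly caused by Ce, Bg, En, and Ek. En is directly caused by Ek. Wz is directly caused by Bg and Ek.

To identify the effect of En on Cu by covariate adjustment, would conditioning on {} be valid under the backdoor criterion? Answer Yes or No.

Backdoor paths from En to Cu (paths whose first edge points into En):
  P1: En <- Ek -> Wz <- Bg -> Ce -> Cu
  P2: En <- Ek -> Wz <- Bg -> Cu
  P3: En <- Ek -> Cu
Condition 1 (no descendant of En in the set): holds — descendants of En are {Cu}; none are in {}.
Condition 2 (every backdoor path blocked by {}):
  P1: blocked at collider Wz (neither it nor any descendant is in the conditioning set).
  P2: blocked at collider Wz (neither it nor any descendant is in the conditioning set).
  P3: open — no interior node is in the conditioning set.
{} does not satisfy the backdoor criterion.

No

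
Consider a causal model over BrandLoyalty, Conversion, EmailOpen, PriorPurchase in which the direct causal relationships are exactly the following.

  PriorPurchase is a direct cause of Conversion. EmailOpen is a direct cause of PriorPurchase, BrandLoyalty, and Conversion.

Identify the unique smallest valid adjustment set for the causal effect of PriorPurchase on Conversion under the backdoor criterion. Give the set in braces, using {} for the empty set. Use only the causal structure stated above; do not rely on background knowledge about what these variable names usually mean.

Variables eligible for adjustment (non-descendants of PriorPurchase, excluding PriorPurchase and Conversion): {BrandLoyalty, EmailOpen}.
Backdoor paths from PriorPurchase to Conversion:
  P1: PriorPurchase <- EmailOpen -> Conversion
The empty set is not sufficient: P1 (PriorPurchase <- EmailOpen -> Conversion) has no collider blocking it and no conditioned non-collider, so it is open.
Try {EmailOpen}:
  P1: blocked at fork node EmailOpen ∈ conditioning set.
{EmailOpen} contains no descendant of PriorPurchase and blocks every backdoor path.
No other singleton works — e.g. {BrandLoyalty} leaves P1 open — so {EmailOpen} is the unique smallest valid adjustment set.

{EmailOpen}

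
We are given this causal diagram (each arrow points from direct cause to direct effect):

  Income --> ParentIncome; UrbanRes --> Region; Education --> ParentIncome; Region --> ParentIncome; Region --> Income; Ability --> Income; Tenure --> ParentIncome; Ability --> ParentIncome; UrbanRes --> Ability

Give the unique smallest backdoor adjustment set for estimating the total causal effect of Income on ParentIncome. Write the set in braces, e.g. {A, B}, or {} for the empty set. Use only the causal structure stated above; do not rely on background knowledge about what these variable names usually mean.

Variables eligible for adjustment (non-descendants of Income, excluding Income and ParentIncome): {Ability, Education, Region, Tenure, UrbanRes}.
Backdoor paths from Income to ParentIncome:
  P1: Income <- Region <- UrbanRes -> Ability -> ParentIncome
  P2: Income <- Region -> ParentIncome
  P3: Income <- Ability <- UrbanRes -> Region -> ParentIncome
  P4: Income <- Ability -> ParentIncome
The empty set is not sufficient: P1 (Income <- Region <- UrbanRes -> Ability -> ParentIncome) has no collider blocking it and no conditioned non-collider, so it is open.
Try {Ability, Region}:
  P1: blocked at chain node Region ∈ conditioning set.
  P2: blocked at fork node Region ∈ conditioning set.
  P3: blocked at chain node Ability ∈ conditioning set.
  P4: blocked at fork node Ability ∈ conditioning set.
{Ability, Region} contains no descendant of Income and blocks every backdoor path.
Every element of {Ability, Region} is needed (dropping Ability leaves P4 open; dropping Region leaves P2 open), so no proper subset is valid.
Among all size-2 subsets of the eligible variables, only {Ability, Region} blocks every backdoor path, so it is the unique smallest valid adjustment set.

{Ability, Region}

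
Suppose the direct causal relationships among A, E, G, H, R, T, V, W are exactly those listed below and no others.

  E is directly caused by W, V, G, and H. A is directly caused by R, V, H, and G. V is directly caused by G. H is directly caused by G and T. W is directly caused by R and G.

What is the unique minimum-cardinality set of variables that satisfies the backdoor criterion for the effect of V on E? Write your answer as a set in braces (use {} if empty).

{G}

Variables eligible for adjustment (non-descendants of V, excluding V and E): {G, H, R, T, W}.
Backdoor paths from V to E:
  P1: V <- G -> W <- R -> A <- H -> E
  P2: V <- G -> W -> E
  P3: V <- G -> H -> E
  P4: V <- G -> H -> A <- R -> W -> E
  P5: V <- G -> E
  P6: V <- G -> A <- R -> W -> E
  P7: V <- G -> A <- H -> E
The empty set is not sufficient: P2 (V <- G -> W -> E) has no collider blocking it and no conditioned non-collider, so it is open.
Try {G}:
  P1: blocked at fork node G ∈ conditioning set.
  P2: blocked at fork node G ∈ conditioning set.
  P3: blocked at fork node G ∈ conditioning set.
  P4: blocked at fork node G ∈ conditioning set.
  P5: blocked at fork node G ∈ conditioning set.
  P6: blocked at fork node G ∈ conditioning set.
  P7: blocked at fork node G ∈ conditioning set.
{G} contains no descendant of V and blocks every backdoor path.
No other singleton works — e.g. {T} leaves P2 open — so {G} is the unique smallest valid adjustment set.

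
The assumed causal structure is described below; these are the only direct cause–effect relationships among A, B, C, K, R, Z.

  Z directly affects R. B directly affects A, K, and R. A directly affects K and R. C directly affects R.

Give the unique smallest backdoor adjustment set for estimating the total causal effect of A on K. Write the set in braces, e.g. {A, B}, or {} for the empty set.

{B}

Variables eligible for adjustment (non-descendants of A, excluding A and K): {B, C, Z}.
Backdoor paths from A to K:
  P1: A <- B -> K
The empty set is not sufficient: P1 (A <- B -> K) has no collider blocking it and no conditioned non-collider, so it is open.
Try {B}:
  P1: blocked at fork node B ∈ conditioning set.
{B} contains no descendant of A and blocks every backdoor path.
No other singleton works — e.g. {Z} leaves P1 open — so {B} is the unique smallest valid adjustment set.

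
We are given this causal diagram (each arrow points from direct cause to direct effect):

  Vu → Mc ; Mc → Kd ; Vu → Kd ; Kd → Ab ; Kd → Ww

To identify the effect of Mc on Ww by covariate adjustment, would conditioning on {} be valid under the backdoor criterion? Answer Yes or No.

Backdoor paths from Mc to Ww (paths whose first edge points into Mc):
  P1: Mc <- Vu -> Kd -> Ww
Condition 1 (no descendant of Mc in the set): holds — descendants of Mc are {Ab, Kd, Ww}; none are in {}.
Condition 2 (every backdoor path blocked by {}):
  P1: open — no interior node is in the conditioning set.
{} does not satisfy the backdoor criterion.

No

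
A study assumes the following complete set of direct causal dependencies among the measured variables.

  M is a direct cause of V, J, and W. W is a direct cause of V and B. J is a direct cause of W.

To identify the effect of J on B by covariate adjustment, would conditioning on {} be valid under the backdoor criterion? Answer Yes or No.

Backdoor paths from J to B (paths whose first edge points into J):
  P1: J <- M -> W -> B
  P2: J <- M -> V <- W -> B
Condition 1 (no descendant of J in the set): holds — descendants of J are {B, V, W}; none are in {}.
Condition 2 (every backdoor path blocked by {}):
  P1: open — no interior node is in the conditioning set.
  P2: blocked at collider V (neither it nor any descendant is in the conditioning set).
{} does not satisfy the backdoor criterion.

No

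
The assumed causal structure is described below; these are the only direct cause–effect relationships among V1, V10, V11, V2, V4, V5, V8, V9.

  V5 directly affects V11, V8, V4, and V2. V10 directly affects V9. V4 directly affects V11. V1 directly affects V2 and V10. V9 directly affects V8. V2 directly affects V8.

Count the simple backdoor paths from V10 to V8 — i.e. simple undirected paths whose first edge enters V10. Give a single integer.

A backdoor path from V10 to V8 is any simple undirected path whose first edge points into V10 (i.e. leaves V10 via a parent).
Parents of V10: {V1}.
Enumerating:
  P1: V10 <- V1 -> V2 <- V5 -> V8
  P2: V10 <- V1 -> V2 -> V8
That exhausts the simple backdoor paths. Count: 2.

2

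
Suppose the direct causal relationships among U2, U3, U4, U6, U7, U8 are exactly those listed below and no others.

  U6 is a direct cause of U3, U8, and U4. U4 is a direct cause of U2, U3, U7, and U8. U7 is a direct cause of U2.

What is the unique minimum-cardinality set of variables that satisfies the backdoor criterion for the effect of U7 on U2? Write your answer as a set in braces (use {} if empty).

Variables eligible for adjustment (non-descendants of U7, excluding U7 and U2): {U3, U4, U6, U8}.
Backdoor paths from U7 to U2:
  P1: U7 <- U4 -> U2
The empty set is not sufficient: P1 (U7 <- U4 -> U2) has no collider blocking it and no conditioned non-collider, so it is open.
Try {U4}:
  P1: blocked at fork node U4 ∈ conditioning set.
{U4} contains no descendant of U7 and blocks every backdoor path.
No other singleton works — e.g. {U6} leaves P1 open — so {U4} is the unique smallest valid adjustment set.

{U4}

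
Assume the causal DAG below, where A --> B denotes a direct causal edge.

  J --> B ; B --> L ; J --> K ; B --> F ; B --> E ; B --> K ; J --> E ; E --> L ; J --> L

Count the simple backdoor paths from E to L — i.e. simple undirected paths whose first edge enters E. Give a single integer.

6

A backdoor path from E to L is any simple undirected path whose first edge points into E (i.e. leaves E via a parent).
Parents of E: {B, J}.
Enumerating:
  P1: E <- J -> B -> L
  P2: E <- J -> K <- B -> L
  P3: E <- J -> L
  P4: E <- B <- J -> L
  P5: E <- B -> K <- J -> L
  P6: E <- B -> L
That exhausts the simple backdoor paths. Count: 6.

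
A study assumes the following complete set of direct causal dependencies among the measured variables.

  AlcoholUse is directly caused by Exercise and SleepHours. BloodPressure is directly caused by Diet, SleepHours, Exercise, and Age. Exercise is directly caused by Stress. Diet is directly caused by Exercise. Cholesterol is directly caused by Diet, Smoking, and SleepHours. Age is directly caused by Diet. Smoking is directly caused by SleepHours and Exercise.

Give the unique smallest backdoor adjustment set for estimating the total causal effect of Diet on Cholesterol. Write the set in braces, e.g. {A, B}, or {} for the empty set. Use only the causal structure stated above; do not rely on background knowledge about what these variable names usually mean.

Variables eligible for adjustment (non-descendants of Diet, excluding Diet and Cholesterol): {AlcoholUse, Exercise, SleepHours, Smoking, Stress}.
Backdoor paths from Diet to Cholesterol:
  P1: Diet <- Exercise -> AlcoholUse <- SleepHours -> Smoking -> Cholesterol
  P2: Diet <- Exercise -> AlcoholUse <- SleepHours -> Cholesterol
  P3: Diet <- Exercise -> Smoking <- SleepHours -> Cholesterol
  P4: Diet <- Exercise -> Smoking -> Cholesterol
  P5: Diet <- Exercise -> BloodPressure <- SleepHours -> Smoking -> Cholesterol
  P6: Diet <- Exercise -> BloodPressure <- SleepHours -> Cholesterol
The empty set is not sufficient: P4 (Diet <- Exercise -> Smoking -> Cholesterol) has no collider blocking it and no conditioned non-collider, so it is open.
Try {Exercise}:
  P1: blocked at fork node Exercise ∈ conditioning set.
  P2: blocked at fork node Exercise ∈ conditioning set.
  P3: blocked at fork node Exercise ∈ conditioning set.
  P4: blocked at fork node Exercise ∈ conditioning set.
  P5: blocked at fork node Exercise ∈ conditioning set.
  P6: blocked at fork node Exercise ∈ conditioning set.
{Exercise} contains no descendant of Diet and blocks every backdoor path.
No other singleton works — e.g. {Stress} leaves P4 open — so {Exercise} is the unique smallest valid adjustment set.

{Exercise}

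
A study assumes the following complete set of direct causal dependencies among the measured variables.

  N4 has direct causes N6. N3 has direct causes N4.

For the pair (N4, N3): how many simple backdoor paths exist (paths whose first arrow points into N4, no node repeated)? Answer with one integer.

0

A backdoor path from N4 to N3 is any simple undirected path whose first edge points into N4 (i.e. leaves N4 via a parent).
Parents of N4: {N6}.
No simple path from any parent of N4 reaches N3 without revisiting N4, so there are no backdoor paths.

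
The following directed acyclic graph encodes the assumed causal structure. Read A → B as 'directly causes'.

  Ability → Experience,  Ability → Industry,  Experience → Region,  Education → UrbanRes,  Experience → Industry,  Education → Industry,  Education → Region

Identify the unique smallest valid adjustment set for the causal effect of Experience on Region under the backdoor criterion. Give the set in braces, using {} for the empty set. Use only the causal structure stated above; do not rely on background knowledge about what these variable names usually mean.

{}

Variables eligible for adjustment (non-descendants of Experience, excluding Experience and Region): {Ability, Education, UrbanRes}.
Backdoor paths from Experience to Region:
  P1: Experience <- Ability -> Industry <- Education -> Region
Each backdoor path contains an unconditioned collider, so every path is already blocked with the empty conditioning set:
  P1: blocked at collider Industry (neither it nor any descendant is in the conditioning set).
The empty set is therefore the unique smallest valid set.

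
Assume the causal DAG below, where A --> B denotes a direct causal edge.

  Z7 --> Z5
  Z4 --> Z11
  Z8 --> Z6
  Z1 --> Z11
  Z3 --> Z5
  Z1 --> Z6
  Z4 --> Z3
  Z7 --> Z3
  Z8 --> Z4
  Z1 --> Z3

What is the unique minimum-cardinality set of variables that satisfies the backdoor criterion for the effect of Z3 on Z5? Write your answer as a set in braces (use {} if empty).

{Z7}

Variables eligible for adjustment (non-descendants of Z3, excluding Z3 and Z5): {Z1, Z11, Z4, Z6, Z7, Z8}.
Backdoor paths from Z3 to Z5:
  P1: Z3 <- Z7 -> Z5
The empty set is not sufficient: P1 (Z3 <- Z7 -> Z5) has no collider blocking it and no conditioned non-collider, so it is open.
Try {Z7}:
  P1: blocked at fork node Z7 ∈ conditioning set.
{Z7} contains no descendant of Z3 and blocks every backdoor path.
No other singleton works — e.g. {Z8} leaves P1 open — so {Z7} is the unique smallest valid adjustment set.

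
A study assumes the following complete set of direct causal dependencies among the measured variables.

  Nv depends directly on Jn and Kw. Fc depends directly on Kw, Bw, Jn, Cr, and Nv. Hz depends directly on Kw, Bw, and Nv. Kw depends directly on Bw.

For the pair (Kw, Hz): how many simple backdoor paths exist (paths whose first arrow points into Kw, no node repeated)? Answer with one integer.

A backdoor path from Kw to Hz is any simple undirected path whose first edge points into Kw (i.e. leaves Kw via a parent).
Parents of Kw: {Bw}.
Enumerating:
  P1: Kw <- Bw -> Fc <- Jn -> Nv -> Hz
  P2: Kw <- Bw -> Fc <- Nv -> Hz
  P3: Kw <- Bw -> Hz
That exhausts the simple backdoor paths. Count: 3.

3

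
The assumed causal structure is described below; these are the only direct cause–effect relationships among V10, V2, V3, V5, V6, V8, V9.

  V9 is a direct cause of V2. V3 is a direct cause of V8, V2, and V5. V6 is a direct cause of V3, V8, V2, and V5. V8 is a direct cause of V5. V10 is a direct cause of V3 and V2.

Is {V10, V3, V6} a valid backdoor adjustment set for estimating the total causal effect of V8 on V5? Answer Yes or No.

Yes

Backdoor paths from V8 to V5 (paths whose first edge points into V8):
  P1: V8 <- V6 -> V3 -> V5
  P2: V8 <- V6 -> V5
  P3: V8 <- V6 -> V2 <- V10 -> V3 -> V5
  P4: V8 <- V6 -> V2 <- V3 -> V5
  P5: V8 <- V3 <- V6 -> V5
  P6: V8 <- V3 <- V10 -> V2 <- V6 -> V5
  P7: V8 <- V3 -> V5
  P8: V8 <- V3 -> V2 <- V6 -> V5
Condition 1 (no descendant of V8 in the set): holds — descendants of V8 are {V5}; none are in {V10, V3, V6}.
Condition 2 (every backdoor path blocked by {V10, V3, V6}):
  P1: blocked at fork node V6 ∈ conditioning set.
  P2: blocked at fork node V6 ∈ conditioning set.
  P3: blocked at fork node V6 ∈ conditioning set.
  P4: blocked at fork node V6 ∈ conditioning set.
  P5: blocked at chain node V3 ∈ conditioning set.
  P6: blocked at chain node V3 ∈ conditioning set.
  P7: blocked at fork node V3 ∈ conditioning set.
  P8: blocked at fork node V3 ∈ conditioning set.
{V10, V3, V6} satisfies the backdoor criterion.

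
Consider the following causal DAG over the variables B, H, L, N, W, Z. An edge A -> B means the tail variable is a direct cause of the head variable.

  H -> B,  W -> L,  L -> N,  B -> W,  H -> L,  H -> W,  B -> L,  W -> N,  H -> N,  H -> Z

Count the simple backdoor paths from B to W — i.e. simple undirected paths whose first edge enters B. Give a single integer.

5

A backdoor path from B to W is any simple undirected path whose first edge points into B (i.e. leaves B via a parent).
Parents of B: {H}.
Enumerating:
  P1: B <- H -> W
  P2: B <- H -> L <- W
  P3: B <- H -> L -> N <- W
  P4: B <- H -> N <- W
  P5: B <- H -> N <- L <- W
That exhausts the simple backdoor paths. Count: 5.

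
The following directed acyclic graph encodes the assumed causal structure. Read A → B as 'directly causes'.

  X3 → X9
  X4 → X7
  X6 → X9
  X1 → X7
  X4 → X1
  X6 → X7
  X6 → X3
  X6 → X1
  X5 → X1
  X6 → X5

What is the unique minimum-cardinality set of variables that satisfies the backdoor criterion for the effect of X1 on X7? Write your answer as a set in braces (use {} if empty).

{X4, X6}

Variables eligible for adjustment (non-descendants of X1, excluding X1 and X7): {X3, X4, X5, X6, X9}.
Backdoor paths from X1 to X7:
  P1: X1 <- X6 -> X7
  P2: X1 <- X5 <- X6 -> X7
  P3: X1 <- X4 -> X7
The empty set is not sufficient: P1 (X1 <- X6 -> X7) has no collider blocking it and no conditioned non-collider, so it is open.
Try {X4, X6}:
  P1: blocked at fork node X6 ∈ conditioning set.
  P2: blocked at fork node X6 ∈ conditioning set.
  P3: blocked at fork node X4 ∈ conditioning set.
{X4, X6} contains no descendant of X1 and blocks every backdoor path.
Every element of {X4, X6} is needed (dropping X4 leaves P3 open; dropping X6 leaves P1 open), so no proper subset is valid.
Among all size-2 subsets of the eligible variables, only {X4, X6} blocks every backdoor path, so it is the unique smallest valid adjustment set.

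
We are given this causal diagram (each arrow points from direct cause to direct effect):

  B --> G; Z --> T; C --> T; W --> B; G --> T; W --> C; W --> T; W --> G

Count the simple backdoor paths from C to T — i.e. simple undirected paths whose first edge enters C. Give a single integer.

A backdoor path from C to T is any simple undirected path whose first edge points into C (i.e. leaves C via a parent).
Parents of C: {W}.
Enumerating:
  P1: C <- W -> B -> G -> T
  P2: C <- W -> G -> T
  P3: C <- W -> T
That exhausts the simple backdoor paths. Count: 3.

3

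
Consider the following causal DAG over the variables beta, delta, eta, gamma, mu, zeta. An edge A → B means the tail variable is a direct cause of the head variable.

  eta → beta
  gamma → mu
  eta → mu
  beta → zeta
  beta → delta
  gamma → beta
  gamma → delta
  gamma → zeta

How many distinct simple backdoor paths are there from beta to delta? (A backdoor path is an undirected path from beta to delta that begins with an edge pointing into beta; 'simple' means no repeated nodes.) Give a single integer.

A backdoor path from beta to delta is any simple undirected path whose first edge points into beta (i.e. leaves beta via a parent).
Parents of beta: {eta, gamma}.
Enumerating:
  P1: beta <- eta -> mu <- gamma -> delta
  P2: beta <- gamma -> delta
That exhausts the simple backdoor paths. Count: 2.

2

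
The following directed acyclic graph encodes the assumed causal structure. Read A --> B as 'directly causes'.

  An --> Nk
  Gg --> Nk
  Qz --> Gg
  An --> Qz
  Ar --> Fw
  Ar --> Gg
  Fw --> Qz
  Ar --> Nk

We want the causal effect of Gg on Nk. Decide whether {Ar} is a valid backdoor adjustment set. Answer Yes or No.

Backdoor paths from Gg to Nk (paths whose first edge points into Gg):
  P1: Gg <- Ar -> Fw -> Qz <- An -> Nk
  P2: Gg <- Ar -> Nk
  P3: Gg <- Qz <- Fw <- Ar -> Nk
  P4: Gg <- Qz <- An -> Nk
Condition 1 (no descendant of Gg in the set): holds — descendants of Gg are {Nk}; none are in {Ar}.
Condition 2 (every backdoor path blocked by {Ar}):
  P1: blocked at fork node Ar ∈ conditioning set.
  P2: blocked at fork node Ar ∈ conditioning set.
  P3: blocked at fork node Ar ∈ conditioning set.
  P4: open — no interior node is in the conditioning set.
{Ar} does not satisfy the backdoor criterion.

No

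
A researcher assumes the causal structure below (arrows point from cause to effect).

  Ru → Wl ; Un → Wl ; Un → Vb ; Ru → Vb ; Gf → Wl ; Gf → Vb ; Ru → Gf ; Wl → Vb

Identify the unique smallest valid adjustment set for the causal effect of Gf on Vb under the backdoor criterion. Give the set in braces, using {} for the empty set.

{Ru}

Variables eligible for adjustment (non-descendants of Gf, excluding Gf and Vb): {Ru, Un}.
Backdoor paths from Gf to Vb:
  P1: Gf <- Ru -> Wl <- Un -> Vb
  P2: Gf <- Ru -> Wl -> Vb
  P3: Gf <- Ru -> Vb
The empty set is not sufficient: P2 (Gf <- Ru -> Wl -> Vb) has no collider blocking it and no conditioned non-collider, so it is open.
Try {Ru}:
  P1: blocked at fork node Ru ∈ conditioning set.
  P2: blocked at fork node Ru ∈ conditioning set.
  P3: blocked at fork node Ru ∈ conditioning set.
{Ru} contains no descendant of Gf and blocks every backdoor path.
No other singleton works — e.g. {Un} leaves P2 open — so {Ru} is the unique smallest valid adjustment set.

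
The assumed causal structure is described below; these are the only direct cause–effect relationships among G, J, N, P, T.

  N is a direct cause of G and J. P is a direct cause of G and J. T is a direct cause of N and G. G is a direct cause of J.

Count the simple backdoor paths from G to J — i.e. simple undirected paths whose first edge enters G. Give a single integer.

3

A backdoor path from G to J is any simple undirected path whose first edge points into G (i.e. leaves G via a parent).
Parents of G: {N, P, T}.
Enumerating:
  P1: G <- T -> N -> J
  P2: G <- N -> J
  P3: G <- P -> J
That exhausts the simple backdoor paths. Count: 3.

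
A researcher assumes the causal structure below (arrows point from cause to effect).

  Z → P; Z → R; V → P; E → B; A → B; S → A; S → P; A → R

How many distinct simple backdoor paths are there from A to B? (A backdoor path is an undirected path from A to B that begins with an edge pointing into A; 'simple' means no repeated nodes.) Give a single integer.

0

A backdoor path from A to B is any simple undirected path whose first edge points into A (i.e. leaves A via a parent).
Parents of A: {S}.
No simple path from any parent of A reaches B without revisiting A, so there are no backdoor paths.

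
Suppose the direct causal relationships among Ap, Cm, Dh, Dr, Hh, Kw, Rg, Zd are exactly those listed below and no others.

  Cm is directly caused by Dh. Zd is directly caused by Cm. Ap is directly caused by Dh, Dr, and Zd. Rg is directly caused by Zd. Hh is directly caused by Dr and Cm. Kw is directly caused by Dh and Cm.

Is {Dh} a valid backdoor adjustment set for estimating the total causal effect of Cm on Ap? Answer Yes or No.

Yes

Backdoor paths from Cm to Ap (paths whose first edge points into Cm):
  P1: Cm <- Dh -> Ap
Condition 1 (no descendant of Cm in the set): holds — descendants of Cm are {Ap, Hh, Kw, Rg, Zd}; none are in {Dh}.
Condition 2 (every backdoor path blocked by {Dh}):
  P1: blocked at fork node Dh ∈ conditioning set.
{Dh} satisfies the backdoor criterion.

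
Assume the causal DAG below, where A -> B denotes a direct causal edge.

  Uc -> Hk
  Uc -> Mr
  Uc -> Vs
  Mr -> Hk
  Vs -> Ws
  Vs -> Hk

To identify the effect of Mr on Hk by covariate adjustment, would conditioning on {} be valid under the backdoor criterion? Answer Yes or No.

Backdoor paths from Mr to Hk (paths whose first edge points into Mr):
  P1: Mr <- Uc -> Vs -> Hk
  P2: Mr <- Uc -> Hk
Condition 1 (no descendant of Mr in the set): holds — descendants of Mr are {Hk}; none are in {}.
Condition 2 (every backdoor path blocked by {}):
  P1: open — no interior node is in the conditioning set.
  P2: open — no interior node is in the conditioning set.
{} does not satisfy the backdoor criterion.

No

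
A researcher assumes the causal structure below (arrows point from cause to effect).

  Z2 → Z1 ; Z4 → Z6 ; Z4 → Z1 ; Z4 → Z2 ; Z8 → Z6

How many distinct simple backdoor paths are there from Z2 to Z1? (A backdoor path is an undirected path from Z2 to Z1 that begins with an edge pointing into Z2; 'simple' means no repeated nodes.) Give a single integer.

1

A backdoor path from Z2 to Z1 is any simple undirected path whose first edge points into Z2 (i.e. leaves Z2 via a parent).
Parents of Z2: {Z4}.
Enumerating:
  P1: Z2 <- Z4 -> Z1
That exhausts the simple backdoor paths. Count: 1.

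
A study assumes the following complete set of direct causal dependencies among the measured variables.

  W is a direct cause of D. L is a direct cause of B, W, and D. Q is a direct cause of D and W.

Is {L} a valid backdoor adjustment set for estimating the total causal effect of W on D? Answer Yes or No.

Backdoor paths from W to D (paths whose first edge points into W):
  P1: W <- L -> D
  P2: W <- Q -> D
Condition 1 (no descendant of W in the set): holds — descendants of W are {D}; none are in {L}.
Condition 2 (every backdoor path blocked by {L}):
  P1: blocked at fork node L ∈ conditioning set.
  P2: open — no interior node is in the conditioning set.
{L} does not satisfy the backdoor criterion.

No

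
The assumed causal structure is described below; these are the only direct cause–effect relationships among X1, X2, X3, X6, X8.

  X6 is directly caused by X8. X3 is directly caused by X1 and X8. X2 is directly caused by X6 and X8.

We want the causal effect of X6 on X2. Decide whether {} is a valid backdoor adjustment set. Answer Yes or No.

Backdoor paths from X6 to X2 (paths whose first edge points into X6):
  P1: X6 <- X8 -> X2
Condition 1 (no descendant of X6 in the set): holds — descendants of X6 are {X2}; none are in {}.
Condition 2 (every backdoor path blocked by {}):
  P1: open — no interior node is in the conditioning set.
{} does not satisfy the backdoor criterion.

No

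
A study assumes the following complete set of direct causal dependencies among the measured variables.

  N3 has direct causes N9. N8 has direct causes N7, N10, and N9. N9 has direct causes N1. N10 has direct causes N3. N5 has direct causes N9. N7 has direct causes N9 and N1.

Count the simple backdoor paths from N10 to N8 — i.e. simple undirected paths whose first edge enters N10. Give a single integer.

3

A backdoor path from N10 to N8 is any simple undirected path whose first edge points into N10 (i.e. leaves N10 via a parent).
Parents of N10: {N3}.
Enumerating:
  P1: N10 <- N3 <- N9 <- N1 -> N7 -> N8
  P2: N10 <- N3 <- N9 -> N7 -> N8
  P3: N10 <- N3 <- N9 -> N8
That exhausts the simple backdoor paths. Count: 3.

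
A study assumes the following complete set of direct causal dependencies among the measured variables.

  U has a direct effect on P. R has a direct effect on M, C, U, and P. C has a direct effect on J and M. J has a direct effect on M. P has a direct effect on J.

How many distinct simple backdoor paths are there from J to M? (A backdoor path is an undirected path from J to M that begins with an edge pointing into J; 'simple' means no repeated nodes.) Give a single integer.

A backdoor path from J to M is any simple undirected path whose first edge points into J (i.e. leaves J via a parent).
Parents of J: {C, P}.
Enumerating:
  P1: J <- C <- R -> M
  P2: J <- C -> M
  P3: J <- P <- R -> C -> M
  P4: J <- P <- R -> M
  P5: J <- P <- U <- R -> C -> M
  P6: J <- P <- U <- R -> M
That exhausts the simple backdoor paths. Count: 6.

6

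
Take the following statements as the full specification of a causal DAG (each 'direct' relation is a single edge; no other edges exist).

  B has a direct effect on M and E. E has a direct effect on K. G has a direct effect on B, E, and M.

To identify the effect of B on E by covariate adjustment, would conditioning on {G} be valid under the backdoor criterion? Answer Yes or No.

Yes

Backdoor paths from B to E (paths whose first edge points into B):
  P1: B <- G -> E
Condition 1 (no descendant of B in the set): holds — descendants of B are {E, K, M}; none are in {G}.
Condition 2 (every backdoor path blocked by {G}):
  P1: blocked at fork node G ∈ conditioning set.
{G} satisfies the backdoor criterion.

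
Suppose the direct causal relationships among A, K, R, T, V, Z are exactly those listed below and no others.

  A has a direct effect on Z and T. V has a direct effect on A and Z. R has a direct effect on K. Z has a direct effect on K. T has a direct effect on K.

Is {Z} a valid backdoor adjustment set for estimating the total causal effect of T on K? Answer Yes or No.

Backdoor paths from T to K (paths whose first edge points into T):
  P1: T <- A <- V -> Z -> K
  P2: T <- A -> Z -> K
Condition 1 (no descendant of T in the set): holds — descendants of T are {K}; none are in {Z}.
Condition 2 (every backdoor path blocked by {Z}):
  P1: blocked at chain node Z ∈ conditioning set.
  P2: blocked at chain node Z ∈ conditioning set.
{Z} satisfies the backdoor criterion.

Yes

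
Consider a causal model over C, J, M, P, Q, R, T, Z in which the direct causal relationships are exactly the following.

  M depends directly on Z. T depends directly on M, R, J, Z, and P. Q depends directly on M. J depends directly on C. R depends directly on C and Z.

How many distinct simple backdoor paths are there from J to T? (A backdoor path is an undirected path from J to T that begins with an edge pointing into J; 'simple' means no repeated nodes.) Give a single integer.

3

A backdoor path from J to T is any simple undirected path whose first edge points into J (i.e. leaves J via a parent).
Parents of J: {C}.
Enumerating:
  P1: J <- C -> R <- Z -> M -> T
  P2: J <- C -> R <- Z -> T
  P3: J <- C -> R -> T
That exhausts the simple backdoor paths. Count: 3.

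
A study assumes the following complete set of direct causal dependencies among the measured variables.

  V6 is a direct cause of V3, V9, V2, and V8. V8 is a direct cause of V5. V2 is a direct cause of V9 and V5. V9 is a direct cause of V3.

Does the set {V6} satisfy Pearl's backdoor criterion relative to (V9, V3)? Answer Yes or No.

Yes

Backdoor paths from V9 to V3 (paths whose first edge points into V9):
  P1: V9 <- V6 -> V3
  P2: V9 <- V2 <- V6 -> V3
  P3: V9 <- V2 -> V5 <- V8 <- V6 -> V3
Condition 1 (no descendant of V9 in the set): holds — descendants of V9 are {V3}; none are in {V6}.
Condition 2 (every backdoor path blocked by {V6}):
  P1: blocked at fork node V6 ∈ conditioning set.
  P2: blocked at fork node V6 ∈ conditioning set.
  P3: blocked at collider V5 (neither it nor any descendant is in the conditioning set).
{V6} satisfies the backdoor criterion.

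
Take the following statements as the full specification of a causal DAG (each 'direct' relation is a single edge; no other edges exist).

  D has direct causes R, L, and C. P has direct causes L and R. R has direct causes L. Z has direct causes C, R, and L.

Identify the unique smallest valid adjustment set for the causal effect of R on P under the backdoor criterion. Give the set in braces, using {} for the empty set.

{L}

Variables eligible for adjustment (non-descendants of R, excluding R and P): {C, L}.
Backdoor paths from R to P:
  P1: R <- L -> P
The empty set is not sufficient: P1 (R <- L -> P) has no collider blocking it and no conditioned non-collider, so it is open.
Try {L}:
  P1: blocked at fork node L ∈ conditioning set.
{L} contains no descendant of R and blocks every backdoor path.
No other singleton works — e.g. {C} leaves P1 open — so {L} is the unique smallest valid adjustment set.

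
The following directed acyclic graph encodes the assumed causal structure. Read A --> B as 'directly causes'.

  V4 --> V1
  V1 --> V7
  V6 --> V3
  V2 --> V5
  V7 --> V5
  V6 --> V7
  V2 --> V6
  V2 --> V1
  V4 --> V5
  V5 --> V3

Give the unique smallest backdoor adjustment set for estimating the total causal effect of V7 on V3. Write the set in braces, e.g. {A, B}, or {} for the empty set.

{V1, V6}

Variables eligible for adjustment (non-descendants of V7, excluding V7 and V3): {V1, V2, V4, V6}.
Backdoor paths from V7 to V3:
  P1: V7 <- V1 <- V4 -> V5 <- V2 -> V6 -> V3
  P2: V7 <- V1 <- V4 -> V5 -> V3
  P3: V7 <- V1 <- V2 -> V6 -> V3
  P4: V7 <- V1 <- V2 -> V5 -> V3
  P5: V7 <- V6 <- V2 -> V1 <- V4 -> V5 -> V3
  P6: V7 <- V6 <- V2 -> V5 -> V3
  P7: V7 <- V6 -> V3
The empty set is not sufficient: P2 (V7 <- V1 <- V4 -> V5 -> V3) has no collider blocking it and no conditioned non-collider, so it is open.
Try {V1, V6}:
  P1: blocked at chain node V1 ∈ conditioning set.
  P2: blocked at chain node V1 ∈ conditioning set.
  P3: blocked at chain node V1 ∈ conditioning set.
  P4: blocked at chain node V1 ∈ conditioning set.
  P5: blocked at chain node V6 ∈ conditioning set.
  P6: blocked at chain node V6 ∈ conditioning set.
  P7: blocked at fork node V6 ∈ conditioning set.
{V1, V6} contains no descendant of V7 and blocks every backdoor path.
Every element of {V1, V6} is needed (dropping V1 leaves P2 open; dropping V6 leaves P5 open), so no proper subset is valid.
Among all size-2 subsets of the eligible variables, only {V1, V6} blocks every backdoor path, so it is the unique smallest valid adjustment set.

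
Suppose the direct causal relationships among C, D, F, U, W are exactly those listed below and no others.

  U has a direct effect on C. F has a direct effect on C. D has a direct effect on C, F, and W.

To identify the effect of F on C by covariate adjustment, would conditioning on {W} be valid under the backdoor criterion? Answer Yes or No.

No

Backdoor paths from F to C (paths whose first edge points into F):
  P1: F <- D -> C
Condition 1 (no descendant of F in the set): holds — descendants of F are {C}; none are in {W}.
Condition 2 (every backdoor path blocked by {W}):
  P1: open — no interior node is in the conditioning set.
{W} does not satisfy the backdoor criterion.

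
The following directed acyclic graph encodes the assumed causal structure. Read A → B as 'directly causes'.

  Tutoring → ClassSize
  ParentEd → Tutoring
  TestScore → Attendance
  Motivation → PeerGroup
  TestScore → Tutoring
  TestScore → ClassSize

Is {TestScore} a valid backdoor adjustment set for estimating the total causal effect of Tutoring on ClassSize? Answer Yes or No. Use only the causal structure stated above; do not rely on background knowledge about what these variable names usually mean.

Yes

Backdoor paths from Tutoring to ClassSize (paths whose first edge points into Tutoring):
  P1: Tutoring <- TestScore -> ClassSize
Condition 1 (no descendant of Tutoring in the set): holds — descendants of Tutoring are {ClassSize}; none are in {TestScore}.
Condition 2 (every backdoor path blocked by {TestScore}):
  P1: blocked at fork node TestScore ∈ conditioning set.
{TestScore} satisfies the backdoor criterion.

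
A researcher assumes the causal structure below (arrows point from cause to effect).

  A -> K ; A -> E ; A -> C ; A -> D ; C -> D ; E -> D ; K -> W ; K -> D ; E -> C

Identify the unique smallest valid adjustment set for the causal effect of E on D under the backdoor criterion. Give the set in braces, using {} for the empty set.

Variables eligible for adjustment (non-descendants of E, excluding E and D): {A, K, W}.
Backdoor paths from E to D:
  P1: E <- A -> C -> D
  P2: E <- A -> K -> D
  P3: E <- A -> D
The empty set is not sufficient: P1 (E <- A -> C -> D) has no collider blocking it and no conditioned non-collider, so it is open.
Try {A}:
  P1: blocked at fork node A ∈ conditioning set.
  P2: blocked at fork node A ∈ conditioning set.
  P3: blocked at fork node A ∈ conditioning set.
{A} contains no descendant of E and blocks every backdoor path.
No other singleton works — e.g. {K} leaves P1 open — so {A} is the unique smallest valid adjustment set.

{A}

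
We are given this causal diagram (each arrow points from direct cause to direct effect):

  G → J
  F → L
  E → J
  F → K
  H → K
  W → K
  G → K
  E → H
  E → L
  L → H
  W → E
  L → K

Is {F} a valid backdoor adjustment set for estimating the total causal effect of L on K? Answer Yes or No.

Backdoor paths from L to K (paths whose first edge points into L):
  P1: L <- E <- W -> K
  P2: L <- E -> J <- G -> K
  P3: L <- E -> H -> K
  P4: L <- F -> K
Condition 1 (no descendant of L in the set): holds — descendants of L are {H, K}; none are in {F}.
Condition 2 (every backdoor path blocked by {F}):
  P1: open — no interior node is in the conditioning set.
  P2: blocked at collider J (neither it nor any descendant is in the conditioning set).
  P3: open — no interior node is in the conditioning set.
  P4: blocked at fork node F ∈ conditioning set.
{F} does not satisfy the backdoor criterion.

No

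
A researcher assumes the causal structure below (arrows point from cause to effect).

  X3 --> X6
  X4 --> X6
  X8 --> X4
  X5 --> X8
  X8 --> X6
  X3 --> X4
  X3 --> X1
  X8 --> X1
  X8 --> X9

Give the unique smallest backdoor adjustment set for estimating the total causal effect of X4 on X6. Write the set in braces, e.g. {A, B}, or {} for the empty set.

Variables eligible for adjustment (non-descendants of X4, excluding X4 and X6): {X1, X3, X5, X8, X9}.
Backdoor paths from X4 to X6:
  P1: X4 <- X8 -> X6
  P2: X4 <- X8 -> X1 <- X3 -> X6
  P3: X4 <- X3 -> X6
  P4: X4 <- X3 -> X1 <- X8 -> X6
The empty set is not sufficient: P1 (X4 <- X8 -> X6) has no collider blocking it and no conditioned non-collider, so it is open.
Try {X3, X8}:
  P1: blocked at fork node X8 ∈ conditioning set.
  P2: blocked at fork node X8 ∈ conditioning set.
  P3: blocked at fork node X3 ∈ conditioning set.
  P4: blocked at fork node X3 ∈ conditioning set.
{X3, X8} contains no descendant of X4 and blocks every backdoor path.
Every element of {X3, X8} is needed (dropping X3 leaves P3 open; dropping X8 leaves P1 open), so no proper subset is valid.
Among all size-2 subsets of the eligible variables, only {X3, X8} blocks every backdoor path, so it is the unique smallest valid adjustment set.

{X3, X8}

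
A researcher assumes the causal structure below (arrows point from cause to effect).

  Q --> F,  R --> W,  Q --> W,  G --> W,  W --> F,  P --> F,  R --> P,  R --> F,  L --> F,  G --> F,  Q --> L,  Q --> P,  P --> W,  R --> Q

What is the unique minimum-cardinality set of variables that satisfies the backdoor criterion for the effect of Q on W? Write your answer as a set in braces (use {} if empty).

Variables eligible for adjustment (non-descendants of Q, excluding Q and W): {G, R}.
Backdoor paths from Q to W:
  P1: Q <- R -> P -> W
  P2: Q <- R -> P -> F <- G -> W
  P3: Q <- R -> P -> F <- W
  P4: Q <- R -> W
  P5: Q <- R -> F <- G -> W
  P6: Q <- R -> F <- P -> W
  P7: Q <- R -> F <- W
The empty set is not sufficient: P1 (Q <- R -> P -> W) has no collider blocking it and no conditioned non-collider, so it is open.
Try {R}:
  P1: blocked at fork node R ∈ conditioning set.
  P2: blocked at fork node R ∈ conditioning set.
  P3: blocked at fork node R ∈ conditioning set.
  P4: blocked at fork node R ∈ conditioning set.
  P5: blocked at fork node R ∈ conditioning set.
  P6: blocked at fork node R ∈ conditioning set.
  P7: blocked at fork node R ∈ conditioning set.
{R} contains no descendant of Q and blocks every backdoor path.
No other singleton works — e.g. {G} leaves P1 open — so {R} is the unique smallest valid adjustment set.

{R}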